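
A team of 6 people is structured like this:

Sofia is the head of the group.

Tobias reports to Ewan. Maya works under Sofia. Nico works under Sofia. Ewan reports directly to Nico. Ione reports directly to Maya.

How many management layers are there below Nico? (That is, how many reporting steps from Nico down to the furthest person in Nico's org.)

The longest chain under Nico runs Nico → Ewan → Tobias, which is 2 levels below Nico.

2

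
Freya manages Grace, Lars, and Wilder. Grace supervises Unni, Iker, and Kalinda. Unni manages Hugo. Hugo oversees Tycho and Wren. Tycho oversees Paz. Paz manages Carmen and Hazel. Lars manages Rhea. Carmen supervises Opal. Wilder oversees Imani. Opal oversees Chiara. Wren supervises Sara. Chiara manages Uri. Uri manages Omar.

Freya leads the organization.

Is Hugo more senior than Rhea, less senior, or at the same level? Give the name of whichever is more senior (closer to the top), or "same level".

Rhea

Hugo is 3 levels below Freya; Rhea is 2. Rhea is higher.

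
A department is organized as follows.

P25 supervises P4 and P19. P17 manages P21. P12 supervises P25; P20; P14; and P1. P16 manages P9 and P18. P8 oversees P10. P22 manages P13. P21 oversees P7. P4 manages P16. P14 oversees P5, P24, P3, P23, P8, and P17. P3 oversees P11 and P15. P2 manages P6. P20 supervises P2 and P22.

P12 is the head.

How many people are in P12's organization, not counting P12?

P12 directly manages P14, P25, P20, P1. Under P14: P23, P5, P17, P21, P7, P3, P15, P11, P8, P10, P24 (11). Under P25: P19, P4, P16, P18, P9 (5). Under P20: P22, P13, P2, P6 (4). P1 has no reports. So P12's organization is 4 direct reports plus everyone under them: 12 + 6 + 5 + 1 = 24.

24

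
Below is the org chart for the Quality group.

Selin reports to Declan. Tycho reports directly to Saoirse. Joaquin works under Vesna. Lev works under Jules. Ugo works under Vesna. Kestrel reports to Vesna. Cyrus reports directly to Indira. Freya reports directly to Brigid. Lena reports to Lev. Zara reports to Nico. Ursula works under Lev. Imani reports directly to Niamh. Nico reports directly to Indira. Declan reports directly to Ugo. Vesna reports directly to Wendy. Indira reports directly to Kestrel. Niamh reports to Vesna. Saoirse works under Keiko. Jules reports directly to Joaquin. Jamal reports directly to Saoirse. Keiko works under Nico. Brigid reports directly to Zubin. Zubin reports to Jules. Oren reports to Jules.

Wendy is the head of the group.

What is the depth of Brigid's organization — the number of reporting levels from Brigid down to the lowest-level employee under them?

The longest chain under Brigid runs Brigid → Freya, which is 1 level below Brigid.

1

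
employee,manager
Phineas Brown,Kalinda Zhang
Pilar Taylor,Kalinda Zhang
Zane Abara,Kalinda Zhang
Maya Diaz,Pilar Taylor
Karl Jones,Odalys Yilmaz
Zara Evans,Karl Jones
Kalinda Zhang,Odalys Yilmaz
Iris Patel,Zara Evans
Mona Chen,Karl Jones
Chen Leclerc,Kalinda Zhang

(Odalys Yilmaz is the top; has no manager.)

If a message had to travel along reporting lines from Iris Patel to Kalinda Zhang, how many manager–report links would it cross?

Iris Patel is 3 levels below Odalys Yilmaz, and Kalinda Zhang is 1 level below Odalys Yilmaz (their lowest common manager). The shortest path runs up from Iris Patel to Odalys Yilmaz and back down to Kalinda Zhang: 3 + 1 = 4 links.

4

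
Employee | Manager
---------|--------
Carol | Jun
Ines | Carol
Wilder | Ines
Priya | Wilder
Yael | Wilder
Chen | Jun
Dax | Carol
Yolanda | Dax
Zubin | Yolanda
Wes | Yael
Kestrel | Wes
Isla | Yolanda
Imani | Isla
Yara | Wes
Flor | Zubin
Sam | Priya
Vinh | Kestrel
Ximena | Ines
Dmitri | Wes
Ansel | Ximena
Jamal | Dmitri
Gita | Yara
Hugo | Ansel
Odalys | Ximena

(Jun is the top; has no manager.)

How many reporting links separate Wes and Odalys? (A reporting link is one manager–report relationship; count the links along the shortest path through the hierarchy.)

5

Wes is 3 levels below Ines, and Odalys is 2 levels below Ines (their lowest common manager). The shortest path runs up from Wes to Ines and back down to Odalys: 3 + 2 = 5 links.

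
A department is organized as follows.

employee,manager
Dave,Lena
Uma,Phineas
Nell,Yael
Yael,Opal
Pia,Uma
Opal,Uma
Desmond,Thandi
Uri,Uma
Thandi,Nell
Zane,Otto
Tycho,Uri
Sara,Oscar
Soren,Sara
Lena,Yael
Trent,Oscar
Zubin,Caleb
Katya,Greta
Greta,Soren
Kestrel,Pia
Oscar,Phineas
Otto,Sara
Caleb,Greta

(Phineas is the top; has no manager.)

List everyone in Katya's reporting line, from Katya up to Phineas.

Katya reports to Greta. Greta reports to Soren. Soren reports to Sara. Sara reports to Oscar. Oscar reports to Phineas. Phineas is at the top.

Katya -> Greta -> Soren -> Sara -> Oscar -> Phineas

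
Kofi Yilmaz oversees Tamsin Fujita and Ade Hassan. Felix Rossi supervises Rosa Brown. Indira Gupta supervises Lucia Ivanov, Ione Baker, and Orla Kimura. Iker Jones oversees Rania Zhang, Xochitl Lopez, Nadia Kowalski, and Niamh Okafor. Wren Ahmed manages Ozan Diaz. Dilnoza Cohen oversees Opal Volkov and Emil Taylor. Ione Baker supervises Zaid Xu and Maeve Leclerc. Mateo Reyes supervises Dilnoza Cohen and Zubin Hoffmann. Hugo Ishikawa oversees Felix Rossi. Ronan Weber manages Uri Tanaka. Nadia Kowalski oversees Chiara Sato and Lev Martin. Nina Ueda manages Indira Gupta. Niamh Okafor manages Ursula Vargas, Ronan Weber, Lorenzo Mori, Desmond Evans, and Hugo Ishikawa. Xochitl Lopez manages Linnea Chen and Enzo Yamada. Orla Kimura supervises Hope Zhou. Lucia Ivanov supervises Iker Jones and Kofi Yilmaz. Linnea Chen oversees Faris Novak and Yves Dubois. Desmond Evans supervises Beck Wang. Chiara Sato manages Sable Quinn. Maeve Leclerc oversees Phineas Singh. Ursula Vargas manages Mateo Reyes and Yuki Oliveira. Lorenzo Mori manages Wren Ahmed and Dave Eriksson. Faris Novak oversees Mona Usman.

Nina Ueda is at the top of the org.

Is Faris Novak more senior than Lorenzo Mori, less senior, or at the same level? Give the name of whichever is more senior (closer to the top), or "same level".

Faris Novak is 6 levels below Nina Ueda; Lorenzo Mori is 5. Lorenzo Mori is higher.

Lorenzo Mori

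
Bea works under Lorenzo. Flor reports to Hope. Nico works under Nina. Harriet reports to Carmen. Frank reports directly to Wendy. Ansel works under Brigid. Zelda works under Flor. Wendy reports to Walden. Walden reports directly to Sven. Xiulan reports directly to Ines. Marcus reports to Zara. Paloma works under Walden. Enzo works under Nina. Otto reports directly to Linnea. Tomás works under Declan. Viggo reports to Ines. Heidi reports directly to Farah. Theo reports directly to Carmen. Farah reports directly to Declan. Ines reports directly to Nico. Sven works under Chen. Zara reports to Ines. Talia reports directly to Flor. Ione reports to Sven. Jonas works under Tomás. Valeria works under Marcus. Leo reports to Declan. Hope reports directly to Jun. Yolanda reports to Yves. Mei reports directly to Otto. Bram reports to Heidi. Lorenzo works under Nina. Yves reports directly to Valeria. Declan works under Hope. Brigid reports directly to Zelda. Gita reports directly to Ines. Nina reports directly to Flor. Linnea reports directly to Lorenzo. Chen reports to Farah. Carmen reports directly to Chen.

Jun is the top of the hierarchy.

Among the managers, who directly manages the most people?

Ines

Direct-report counts: Jun has 1; Hope has 2; Declan has 3; Tomás has 1; Farah has 2; Chen has 2; Carmen has 2; Sven has 2; Walden has 2; Wendy has 1; Heidi has 1; Flor has 3; Nina has 3; Lorenzo has 2; Linnea has 1; Otto has 1; Nico has 1; Ines has 4; Zara has 1; Marcus has 1; Valeria has 1; Yves has 1; Zelda has 1; Brigid has 1. The largest is 4, held by Ines.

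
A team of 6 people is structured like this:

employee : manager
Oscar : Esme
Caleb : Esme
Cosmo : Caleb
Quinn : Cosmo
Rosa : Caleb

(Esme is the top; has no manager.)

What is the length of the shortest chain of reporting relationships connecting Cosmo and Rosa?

2

Cosmo is 1 level below Caleb, and Rosa is 1 level below Caleb (their lowest common manager). The shortest path runs up from Cosmo to Caleb and back down to Rosa: 1 + 1 = 2 links.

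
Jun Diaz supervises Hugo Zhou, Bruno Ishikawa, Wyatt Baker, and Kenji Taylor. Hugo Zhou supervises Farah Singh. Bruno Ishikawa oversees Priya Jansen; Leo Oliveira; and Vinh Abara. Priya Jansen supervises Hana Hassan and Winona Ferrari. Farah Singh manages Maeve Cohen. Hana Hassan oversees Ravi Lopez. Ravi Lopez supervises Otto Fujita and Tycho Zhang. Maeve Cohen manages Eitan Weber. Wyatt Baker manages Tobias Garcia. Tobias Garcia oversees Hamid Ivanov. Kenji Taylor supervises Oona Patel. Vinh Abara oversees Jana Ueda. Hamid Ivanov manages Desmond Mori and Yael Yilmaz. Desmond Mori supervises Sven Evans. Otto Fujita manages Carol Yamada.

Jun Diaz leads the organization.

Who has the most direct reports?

Jun Diaz

Direct-report counts: Jun Diaz has 4; Kenji Taylor has 1; Wyatt Baker has 1; Tobias Garcia has 1; Hamid Ivanov has 2; Desmond Mori has 1; Bruno Ishikawa has 3; Vinh Abara has 1; Priya Jansen has 2; Hana Hassan has 1; Ravi Lopez has 2; Otto Fujita has 1; Hugo Zhou has 1; Farah Singh has 1; Maeve Cohen has 1. The largest is 4, held by Jun Diaz.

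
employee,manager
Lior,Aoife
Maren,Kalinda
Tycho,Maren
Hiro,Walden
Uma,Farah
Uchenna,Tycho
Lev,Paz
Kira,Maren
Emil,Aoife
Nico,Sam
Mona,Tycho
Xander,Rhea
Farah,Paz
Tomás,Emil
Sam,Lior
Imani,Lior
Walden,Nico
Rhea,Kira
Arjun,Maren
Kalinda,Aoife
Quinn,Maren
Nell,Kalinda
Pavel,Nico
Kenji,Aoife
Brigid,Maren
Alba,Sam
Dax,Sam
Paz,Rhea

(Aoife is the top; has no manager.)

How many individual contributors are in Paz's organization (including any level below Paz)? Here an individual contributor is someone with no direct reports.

The people in Paz's organization with no one reporting to them are Lev, Uma. That is 2.

2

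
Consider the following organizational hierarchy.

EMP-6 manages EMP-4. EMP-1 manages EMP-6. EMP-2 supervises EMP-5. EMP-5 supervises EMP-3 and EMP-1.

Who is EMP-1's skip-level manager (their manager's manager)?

EMP-1 reports to EMP-5, and EMP-5 reports to EMP-2. So EMP-1's skip-level manager is EMP-2.

EMP-2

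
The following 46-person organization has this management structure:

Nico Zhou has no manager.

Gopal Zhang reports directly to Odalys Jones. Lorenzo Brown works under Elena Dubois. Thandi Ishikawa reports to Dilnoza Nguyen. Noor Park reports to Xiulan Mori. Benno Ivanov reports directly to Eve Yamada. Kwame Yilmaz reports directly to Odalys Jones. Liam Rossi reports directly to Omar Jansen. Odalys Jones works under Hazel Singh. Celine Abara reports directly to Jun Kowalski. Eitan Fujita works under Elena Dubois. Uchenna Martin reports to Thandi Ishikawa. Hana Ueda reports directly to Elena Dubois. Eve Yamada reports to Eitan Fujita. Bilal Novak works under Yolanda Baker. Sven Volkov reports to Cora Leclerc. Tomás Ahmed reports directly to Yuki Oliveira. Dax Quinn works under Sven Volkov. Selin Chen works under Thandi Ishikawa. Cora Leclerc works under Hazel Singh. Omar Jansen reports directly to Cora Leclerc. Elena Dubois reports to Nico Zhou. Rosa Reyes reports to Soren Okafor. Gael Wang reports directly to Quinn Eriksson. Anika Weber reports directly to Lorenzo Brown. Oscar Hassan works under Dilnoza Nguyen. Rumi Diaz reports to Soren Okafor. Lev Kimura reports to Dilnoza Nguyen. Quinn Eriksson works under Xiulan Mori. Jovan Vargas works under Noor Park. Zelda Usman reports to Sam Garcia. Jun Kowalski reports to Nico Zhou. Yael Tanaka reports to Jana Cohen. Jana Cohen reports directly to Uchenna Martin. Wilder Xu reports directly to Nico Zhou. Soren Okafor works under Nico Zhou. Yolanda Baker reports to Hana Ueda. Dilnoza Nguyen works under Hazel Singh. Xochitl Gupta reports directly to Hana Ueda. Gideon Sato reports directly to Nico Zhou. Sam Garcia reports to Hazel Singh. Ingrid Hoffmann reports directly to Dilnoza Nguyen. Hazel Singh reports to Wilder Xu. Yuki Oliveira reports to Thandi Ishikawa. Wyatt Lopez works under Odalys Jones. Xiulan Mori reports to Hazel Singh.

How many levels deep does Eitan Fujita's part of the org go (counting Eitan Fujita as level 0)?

2

The longest chain under Eitan Fujita runs Eitan Fujita → Eve Yamada → Benno Ivanov, which is 2 levels below Eitan Fujita.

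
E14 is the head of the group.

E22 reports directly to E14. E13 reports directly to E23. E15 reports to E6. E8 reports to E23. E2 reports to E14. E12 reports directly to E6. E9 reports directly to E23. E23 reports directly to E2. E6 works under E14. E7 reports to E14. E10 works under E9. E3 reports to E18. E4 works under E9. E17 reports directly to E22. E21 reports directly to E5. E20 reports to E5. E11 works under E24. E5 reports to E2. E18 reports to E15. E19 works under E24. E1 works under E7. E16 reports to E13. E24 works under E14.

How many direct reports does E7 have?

E7 directly manages E1. That is 1 direct report.

1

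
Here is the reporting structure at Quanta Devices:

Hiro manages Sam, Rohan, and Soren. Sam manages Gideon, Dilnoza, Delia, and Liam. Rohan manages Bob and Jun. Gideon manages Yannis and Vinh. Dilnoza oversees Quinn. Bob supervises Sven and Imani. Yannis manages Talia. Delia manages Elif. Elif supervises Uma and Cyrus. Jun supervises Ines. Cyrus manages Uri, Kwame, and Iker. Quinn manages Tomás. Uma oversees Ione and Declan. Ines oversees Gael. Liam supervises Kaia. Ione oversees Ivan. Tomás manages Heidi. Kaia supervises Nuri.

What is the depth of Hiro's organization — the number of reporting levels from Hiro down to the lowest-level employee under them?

The longest chain under Hiro runs Hiro → Sam → Delia → Elif → Uma → Ione → Ivan, which is 6 levels below Hiro.

6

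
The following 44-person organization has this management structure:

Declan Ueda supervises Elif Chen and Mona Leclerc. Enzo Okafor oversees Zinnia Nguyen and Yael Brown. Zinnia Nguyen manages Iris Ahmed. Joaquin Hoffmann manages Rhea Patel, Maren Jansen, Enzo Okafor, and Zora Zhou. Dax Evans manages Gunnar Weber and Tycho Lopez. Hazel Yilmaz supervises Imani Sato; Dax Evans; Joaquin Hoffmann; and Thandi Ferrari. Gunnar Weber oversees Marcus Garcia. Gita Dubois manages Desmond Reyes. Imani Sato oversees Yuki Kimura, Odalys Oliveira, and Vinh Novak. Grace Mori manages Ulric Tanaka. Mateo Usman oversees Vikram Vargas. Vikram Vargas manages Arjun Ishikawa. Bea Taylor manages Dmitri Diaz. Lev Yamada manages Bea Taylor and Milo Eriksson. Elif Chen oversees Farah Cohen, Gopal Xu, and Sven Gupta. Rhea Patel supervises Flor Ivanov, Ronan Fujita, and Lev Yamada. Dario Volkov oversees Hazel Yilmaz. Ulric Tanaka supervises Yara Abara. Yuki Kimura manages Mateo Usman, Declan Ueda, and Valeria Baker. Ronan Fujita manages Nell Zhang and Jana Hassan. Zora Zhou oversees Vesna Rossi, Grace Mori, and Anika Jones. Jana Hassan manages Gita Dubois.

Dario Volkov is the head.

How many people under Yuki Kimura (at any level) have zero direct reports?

The people in Yuki Kimura's organization with no one reporting to them are Valeria Baker, Mona Leclerc, Farah Cohen, Sven Gupta, Gopal Xu, Arjun Ishikawa. That is 6.

6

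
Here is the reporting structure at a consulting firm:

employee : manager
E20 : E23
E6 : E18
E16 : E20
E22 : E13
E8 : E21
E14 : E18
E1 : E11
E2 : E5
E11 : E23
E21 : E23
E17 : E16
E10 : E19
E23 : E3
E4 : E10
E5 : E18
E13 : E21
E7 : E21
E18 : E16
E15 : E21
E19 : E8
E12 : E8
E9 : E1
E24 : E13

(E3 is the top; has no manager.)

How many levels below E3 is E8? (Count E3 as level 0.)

3

Chain from E8 up to E3: E8 → E21 → E23 → E3. That is 3 steps up, so E8 is 3 levels below E3.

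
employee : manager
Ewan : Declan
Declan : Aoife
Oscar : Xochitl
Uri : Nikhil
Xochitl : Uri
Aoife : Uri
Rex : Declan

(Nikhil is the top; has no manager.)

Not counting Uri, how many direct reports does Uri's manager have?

0

Uri reports to Nikhil, and Nikhil has no other direct reports. Uri has 0 peers.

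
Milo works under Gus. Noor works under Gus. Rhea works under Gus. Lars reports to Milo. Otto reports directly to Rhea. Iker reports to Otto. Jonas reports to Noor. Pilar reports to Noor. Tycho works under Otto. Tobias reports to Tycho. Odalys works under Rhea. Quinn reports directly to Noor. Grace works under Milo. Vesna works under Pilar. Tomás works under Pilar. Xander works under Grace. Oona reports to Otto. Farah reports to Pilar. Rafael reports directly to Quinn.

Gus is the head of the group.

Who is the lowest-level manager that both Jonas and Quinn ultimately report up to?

Jonas's chain of managers is Noor, Gus. Quinn's chain of managers is Noor, Gus. The first manager that appears in both chains is Noor.

Noor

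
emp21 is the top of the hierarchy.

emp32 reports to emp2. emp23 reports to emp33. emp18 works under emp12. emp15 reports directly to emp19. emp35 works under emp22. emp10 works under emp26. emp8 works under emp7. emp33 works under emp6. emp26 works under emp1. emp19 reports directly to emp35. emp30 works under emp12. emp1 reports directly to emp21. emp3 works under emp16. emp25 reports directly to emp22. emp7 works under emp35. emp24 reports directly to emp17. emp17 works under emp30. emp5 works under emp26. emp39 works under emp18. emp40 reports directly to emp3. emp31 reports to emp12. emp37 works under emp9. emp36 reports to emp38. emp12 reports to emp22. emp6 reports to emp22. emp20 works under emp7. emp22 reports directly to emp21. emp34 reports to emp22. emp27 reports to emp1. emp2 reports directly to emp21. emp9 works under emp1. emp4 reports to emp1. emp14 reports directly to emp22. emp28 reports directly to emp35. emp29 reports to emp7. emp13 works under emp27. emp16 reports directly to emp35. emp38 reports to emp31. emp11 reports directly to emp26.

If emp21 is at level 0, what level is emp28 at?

Chain from emp28 up to emp21: emp28 → emp35 → emp22 → emp21. That is 3 steps up, so emp28 is 3 levels below emp21.

3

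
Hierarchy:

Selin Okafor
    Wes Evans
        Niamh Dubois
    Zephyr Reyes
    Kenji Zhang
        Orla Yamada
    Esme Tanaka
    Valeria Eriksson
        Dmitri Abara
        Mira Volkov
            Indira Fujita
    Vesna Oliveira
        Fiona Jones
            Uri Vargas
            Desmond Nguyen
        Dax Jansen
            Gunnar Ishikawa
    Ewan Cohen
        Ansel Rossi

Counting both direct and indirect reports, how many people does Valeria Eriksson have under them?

3

Valeria Eriksson directly manages Dmitri Abara, Mira Volkov. Dmitri Abara has no reports. Under Mira Volkov: Indira Fujita (1). So Valeria Eriksson's organization is 2 direct reports plus everyone under them: 1 + 2 = 3.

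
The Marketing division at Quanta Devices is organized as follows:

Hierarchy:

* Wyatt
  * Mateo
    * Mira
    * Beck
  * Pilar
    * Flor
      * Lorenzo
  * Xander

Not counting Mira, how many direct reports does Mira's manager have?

1

Mira reports to Mateo. Mateo's other direct reports are Beck — 1 peer.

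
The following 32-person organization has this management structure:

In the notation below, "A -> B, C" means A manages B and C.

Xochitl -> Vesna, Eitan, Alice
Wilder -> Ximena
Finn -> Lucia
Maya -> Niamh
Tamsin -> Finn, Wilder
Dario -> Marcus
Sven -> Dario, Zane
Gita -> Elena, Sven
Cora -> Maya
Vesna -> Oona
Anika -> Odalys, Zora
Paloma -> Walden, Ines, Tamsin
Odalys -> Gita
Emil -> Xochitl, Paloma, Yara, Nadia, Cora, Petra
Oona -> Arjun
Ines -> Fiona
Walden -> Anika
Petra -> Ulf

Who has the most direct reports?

Emil

Direct-report counts: Emil has 6; Petra has 1; Cora has 1; Maya has 1; Paloma has 3; Tamsin has 2; Wilder has 1; Finn has 1; Ines has 1; Walden has 1; Anika has 2; Odalys has 1; Gita has 2; Sven has 2; Dario has 1; Xochitl has 3; Vesna has 1; Oona has 1. The largest is 6, held by Emil.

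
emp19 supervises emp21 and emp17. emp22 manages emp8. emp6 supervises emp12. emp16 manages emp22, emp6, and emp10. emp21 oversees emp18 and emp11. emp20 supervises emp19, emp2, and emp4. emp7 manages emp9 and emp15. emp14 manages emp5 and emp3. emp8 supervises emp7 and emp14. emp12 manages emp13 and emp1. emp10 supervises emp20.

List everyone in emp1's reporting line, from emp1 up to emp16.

emp1 reports to emp12. emp12 reports to emp6. emp6 reports to emp16. emp16 is at the top.

emp1 -> emp12 -> emp6 -> emp16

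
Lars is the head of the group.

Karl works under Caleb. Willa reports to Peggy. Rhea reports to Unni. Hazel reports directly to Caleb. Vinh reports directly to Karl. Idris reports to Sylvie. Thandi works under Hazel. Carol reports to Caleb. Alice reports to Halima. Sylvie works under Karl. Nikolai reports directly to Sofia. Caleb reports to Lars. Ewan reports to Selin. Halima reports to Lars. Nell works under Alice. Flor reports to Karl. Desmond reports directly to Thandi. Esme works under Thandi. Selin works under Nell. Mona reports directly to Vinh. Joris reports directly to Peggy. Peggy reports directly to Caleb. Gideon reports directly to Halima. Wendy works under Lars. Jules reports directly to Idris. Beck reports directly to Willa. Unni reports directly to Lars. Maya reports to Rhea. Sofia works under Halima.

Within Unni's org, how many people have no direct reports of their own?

The only person in Unni's organization with no one reporting to them is Maya. That is 1.

1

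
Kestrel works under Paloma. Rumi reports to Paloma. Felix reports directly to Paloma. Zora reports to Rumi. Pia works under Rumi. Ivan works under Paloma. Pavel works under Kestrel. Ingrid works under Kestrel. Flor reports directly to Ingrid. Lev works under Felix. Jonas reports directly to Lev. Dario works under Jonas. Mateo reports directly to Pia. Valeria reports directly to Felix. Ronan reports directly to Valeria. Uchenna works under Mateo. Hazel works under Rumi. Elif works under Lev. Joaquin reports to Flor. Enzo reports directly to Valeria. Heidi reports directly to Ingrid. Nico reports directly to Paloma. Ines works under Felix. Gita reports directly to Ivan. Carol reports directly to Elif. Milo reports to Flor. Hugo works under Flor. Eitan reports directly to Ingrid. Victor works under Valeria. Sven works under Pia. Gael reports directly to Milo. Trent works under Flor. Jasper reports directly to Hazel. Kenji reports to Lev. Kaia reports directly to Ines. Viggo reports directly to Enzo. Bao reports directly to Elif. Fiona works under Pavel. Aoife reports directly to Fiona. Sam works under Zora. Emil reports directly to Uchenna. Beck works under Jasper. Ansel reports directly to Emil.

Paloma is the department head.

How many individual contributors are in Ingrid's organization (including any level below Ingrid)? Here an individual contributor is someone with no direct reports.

The people in Ingrid's organization with no one reporting to them are Eitan, Heidi, Trent, Hugo, Gael, Joaquin. That is 6.

6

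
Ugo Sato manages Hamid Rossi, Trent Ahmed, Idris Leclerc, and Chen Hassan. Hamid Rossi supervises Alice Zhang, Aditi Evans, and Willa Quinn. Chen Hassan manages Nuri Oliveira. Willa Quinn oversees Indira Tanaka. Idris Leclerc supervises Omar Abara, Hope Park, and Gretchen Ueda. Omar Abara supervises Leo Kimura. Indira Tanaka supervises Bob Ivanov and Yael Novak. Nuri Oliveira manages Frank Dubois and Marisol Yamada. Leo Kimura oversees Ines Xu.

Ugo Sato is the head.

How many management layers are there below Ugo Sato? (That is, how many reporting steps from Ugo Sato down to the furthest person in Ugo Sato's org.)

The longest chain under Ugo Sato runs Ugo Sato → Idris Leclerc → Omar Abara → Leo Kimura → Ines Xu, which is 4 levels below Ugo Sato.

4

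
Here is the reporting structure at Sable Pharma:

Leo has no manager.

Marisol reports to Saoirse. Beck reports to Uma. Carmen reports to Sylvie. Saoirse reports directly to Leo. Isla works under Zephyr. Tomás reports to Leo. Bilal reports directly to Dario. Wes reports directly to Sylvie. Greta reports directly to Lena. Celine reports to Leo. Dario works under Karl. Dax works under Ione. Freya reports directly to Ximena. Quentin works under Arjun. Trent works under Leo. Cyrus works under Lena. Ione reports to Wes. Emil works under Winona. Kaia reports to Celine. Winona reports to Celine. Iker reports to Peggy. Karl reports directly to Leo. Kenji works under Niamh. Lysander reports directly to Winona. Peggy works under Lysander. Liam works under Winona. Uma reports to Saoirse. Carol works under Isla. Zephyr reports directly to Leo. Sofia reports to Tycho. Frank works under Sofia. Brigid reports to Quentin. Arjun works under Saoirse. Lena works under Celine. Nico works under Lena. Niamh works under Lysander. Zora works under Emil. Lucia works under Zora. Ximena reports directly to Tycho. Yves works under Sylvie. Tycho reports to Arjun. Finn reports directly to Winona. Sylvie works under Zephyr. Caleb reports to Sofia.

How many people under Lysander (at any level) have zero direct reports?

The people in Lysander's organization with no one reporting to them are Iker, Kenji. That is 2.

2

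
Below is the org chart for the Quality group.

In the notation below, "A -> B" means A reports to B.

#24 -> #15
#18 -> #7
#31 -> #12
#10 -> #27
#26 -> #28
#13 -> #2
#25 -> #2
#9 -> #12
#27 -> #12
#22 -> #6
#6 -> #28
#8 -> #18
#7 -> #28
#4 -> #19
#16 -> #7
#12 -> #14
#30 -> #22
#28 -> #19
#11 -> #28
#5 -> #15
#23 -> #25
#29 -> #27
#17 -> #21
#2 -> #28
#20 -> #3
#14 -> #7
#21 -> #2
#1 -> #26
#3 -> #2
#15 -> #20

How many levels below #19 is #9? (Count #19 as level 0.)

5

Chain from #9 up to #19: #9 → #12 → #14 → #7 → #28 → #19. That is 5 steps up, so #9 is 5 levels below #19.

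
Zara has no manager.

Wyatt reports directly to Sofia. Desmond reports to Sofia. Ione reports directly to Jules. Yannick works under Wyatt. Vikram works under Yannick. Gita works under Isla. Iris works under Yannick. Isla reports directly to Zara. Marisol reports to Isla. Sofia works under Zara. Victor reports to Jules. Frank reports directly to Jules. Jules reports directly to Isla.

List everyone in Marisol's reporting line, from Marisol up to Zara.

Marisol reports to Isla. Isla reports to Zara. Zara is at the top.

Marisol -> Isla -> Zara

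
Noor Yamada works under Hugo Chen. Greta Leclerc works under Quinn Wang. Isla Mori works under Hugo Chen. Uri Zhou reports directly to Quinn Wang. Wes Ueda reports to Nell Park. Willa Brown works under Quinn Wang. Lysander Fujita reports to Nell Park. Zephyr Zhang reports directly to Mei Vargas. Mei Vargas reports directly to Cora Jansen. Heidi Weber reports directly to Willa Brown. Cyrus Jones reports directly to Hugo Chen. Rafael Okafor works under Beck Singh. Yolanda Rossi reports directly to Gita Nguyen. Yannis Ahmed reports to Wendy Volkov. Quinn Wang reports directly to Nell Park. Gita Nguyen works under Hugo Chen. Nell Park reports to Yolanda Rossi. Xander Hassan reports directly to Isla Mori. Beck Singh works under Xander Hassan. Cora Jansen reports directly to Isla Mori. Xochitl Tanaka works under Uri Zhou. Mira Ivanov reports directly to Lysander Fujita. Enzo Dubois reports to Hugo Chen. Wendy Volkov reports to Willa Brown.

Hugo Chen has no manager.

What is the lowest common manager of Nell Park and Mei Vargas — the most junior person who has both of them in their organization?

Nell Park's chain of managers is Yolanda Rossi, Gita Nguyen, Hugo Chen. Mei Vargas's chain of managers is Cora Jansen, Isla Mori, Hugo Chen. The first manager that appears in both chains is Hugo Chen.

Hugo Chen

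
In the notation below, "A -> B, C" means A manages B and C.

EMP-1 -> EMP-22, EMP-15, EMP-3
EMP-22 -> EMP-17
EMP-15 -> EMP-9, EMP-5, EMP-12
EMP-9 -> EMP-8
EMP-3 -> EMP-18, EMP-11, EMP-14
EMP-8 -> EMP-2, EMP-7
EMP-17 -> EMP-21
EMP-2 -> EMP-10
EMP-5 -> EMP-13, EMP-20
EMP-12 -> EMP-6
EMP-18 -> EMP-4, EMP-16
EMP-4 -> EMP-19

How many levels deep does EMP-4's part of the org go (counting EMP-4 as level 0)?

1

The longest chain under EMP-4 runs EMP-4 → EMP-19, which is 1 level below EMP-4.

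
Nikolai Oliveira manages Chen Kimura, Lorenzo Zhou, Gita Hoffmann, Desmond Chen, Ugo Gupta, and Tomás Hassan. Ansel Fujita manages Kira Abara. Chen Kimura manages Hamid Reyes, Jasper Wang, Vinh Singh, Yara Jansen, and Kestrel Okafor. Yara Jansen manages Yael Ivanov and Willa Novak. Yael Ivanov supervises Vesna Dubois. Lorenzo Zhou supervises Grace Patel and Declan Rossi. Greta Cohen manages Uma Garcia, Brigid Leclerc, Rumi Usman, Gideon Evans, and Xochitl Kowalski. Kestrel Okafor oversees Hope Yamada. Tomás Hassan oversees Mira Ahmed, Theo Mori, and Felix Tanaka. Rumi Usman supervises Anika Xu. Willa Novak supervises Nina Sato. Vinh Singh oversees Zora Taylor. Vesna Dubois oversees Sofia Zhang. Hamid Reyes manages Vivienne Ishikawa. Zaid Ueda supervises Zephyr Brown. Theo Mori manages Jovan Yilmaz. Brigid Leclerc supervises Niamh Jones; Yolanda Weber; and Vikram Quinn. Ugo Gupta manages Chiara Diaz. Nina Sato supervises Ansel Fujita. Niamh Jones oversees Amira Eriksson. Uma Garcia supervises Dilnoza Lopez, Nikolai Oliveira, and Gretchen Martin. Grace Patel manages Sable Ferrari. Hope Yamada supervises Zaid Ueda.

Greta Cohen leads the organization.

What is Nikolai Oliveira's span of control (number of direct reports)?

6

Nikolai Oliveira directly manages Desmond Chen, Chen Kimura, Tomás Hassan, Lorenzo Zhou, Ugo Gupta, Gita Hoffmann. That is 6 direct reports.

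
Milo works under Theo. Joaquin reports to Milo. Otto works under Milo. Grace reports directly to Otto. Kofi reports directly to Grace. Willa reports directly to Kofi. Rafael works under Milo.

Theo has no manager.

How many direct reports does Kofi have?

1

Kofi directly manages Willa. That is 1 direct report.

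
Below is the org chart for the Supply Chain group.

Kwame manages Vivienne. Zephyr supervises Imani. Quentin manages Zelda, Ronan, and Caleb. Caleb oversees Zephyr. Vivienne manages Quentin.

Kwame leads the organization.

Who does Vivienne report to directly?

Vivienne reports directly to Kwame.

Kwame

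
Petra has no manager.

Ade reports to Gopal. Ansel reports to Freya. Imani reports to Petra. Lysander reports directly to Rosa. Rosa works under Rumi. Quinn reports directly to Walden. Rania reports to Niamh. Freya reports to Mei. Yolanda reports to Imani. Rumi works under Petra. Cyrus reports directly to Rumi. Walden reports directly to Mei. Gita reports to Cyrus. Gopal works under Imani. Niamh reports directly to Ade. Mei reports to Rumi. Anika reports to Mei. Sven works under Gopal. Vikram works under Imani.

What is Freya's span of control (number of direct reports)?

1

Freya directly manages Ansel. That is 1 direct report.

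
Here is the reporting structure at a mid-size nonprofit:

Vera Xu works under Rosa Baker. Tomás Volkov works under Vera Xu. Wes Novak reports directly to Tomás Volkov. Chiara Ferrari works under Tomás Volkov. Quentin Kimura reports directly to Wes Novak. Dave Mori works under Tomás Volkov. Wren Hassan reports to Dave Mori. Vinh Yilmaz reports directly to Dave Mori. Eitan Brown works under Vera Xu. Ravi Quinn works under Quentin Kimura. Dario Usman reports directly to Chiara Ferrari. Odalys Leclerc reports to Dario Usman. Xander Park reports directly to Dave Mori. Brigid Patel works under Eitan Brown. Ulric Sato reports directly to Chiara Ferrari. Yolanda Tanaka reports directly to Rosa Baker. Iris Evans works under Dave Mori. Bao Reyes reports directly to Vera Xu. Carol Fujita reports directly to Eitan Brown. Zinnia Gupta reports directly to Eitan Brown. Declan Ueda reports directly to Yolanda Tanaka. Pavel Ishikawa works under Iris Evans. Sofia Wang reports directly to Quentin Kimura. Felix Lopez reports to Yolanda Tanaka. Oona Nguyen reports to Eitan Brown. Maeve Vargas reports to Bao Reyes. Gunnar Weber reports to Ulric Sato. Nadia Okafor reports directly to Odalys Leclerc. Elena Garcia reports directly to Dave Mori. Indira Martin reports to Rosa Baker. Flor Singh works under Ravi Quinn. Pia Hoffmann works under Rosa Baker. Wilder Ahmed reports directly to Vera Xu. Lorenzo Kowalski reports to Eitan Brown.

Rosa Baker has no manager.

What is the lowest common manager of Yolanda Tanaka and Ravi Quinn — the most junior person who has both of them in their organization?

Rosa Baker

Yolanda Tanaka's chain of managers is Rosa Baker. Ravi Quinn's chain of managers is Quentin Kimura, Wes Novak, Tomás Volkov, Vera Xu, Rosa Baker. The first manager that appears in both chains is Rosa Baker.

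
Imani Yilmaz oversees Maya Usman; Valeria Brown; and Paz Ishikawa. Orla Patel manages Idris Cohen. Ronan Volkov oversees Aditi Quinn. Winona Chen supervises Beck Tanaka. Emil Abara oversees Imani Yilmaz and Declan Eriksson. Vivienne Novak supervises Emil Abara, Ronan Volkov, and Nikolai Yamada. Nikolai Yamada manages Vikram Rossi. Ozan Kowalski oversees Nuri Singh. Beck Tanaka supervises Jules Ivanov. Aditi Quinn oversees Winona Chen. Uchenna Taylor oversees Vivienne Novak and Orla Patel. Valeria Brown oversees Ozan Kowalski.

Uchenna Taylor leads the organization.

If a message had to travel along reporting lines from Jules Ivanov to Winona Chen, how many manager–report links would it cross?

Jules Ivanov is in Winona Chen's organization: the chain from Jules Ivanov up to Winona Chen is Jules Ivanov → Beck Tanaka → Winona Chen, which is 2 links.

2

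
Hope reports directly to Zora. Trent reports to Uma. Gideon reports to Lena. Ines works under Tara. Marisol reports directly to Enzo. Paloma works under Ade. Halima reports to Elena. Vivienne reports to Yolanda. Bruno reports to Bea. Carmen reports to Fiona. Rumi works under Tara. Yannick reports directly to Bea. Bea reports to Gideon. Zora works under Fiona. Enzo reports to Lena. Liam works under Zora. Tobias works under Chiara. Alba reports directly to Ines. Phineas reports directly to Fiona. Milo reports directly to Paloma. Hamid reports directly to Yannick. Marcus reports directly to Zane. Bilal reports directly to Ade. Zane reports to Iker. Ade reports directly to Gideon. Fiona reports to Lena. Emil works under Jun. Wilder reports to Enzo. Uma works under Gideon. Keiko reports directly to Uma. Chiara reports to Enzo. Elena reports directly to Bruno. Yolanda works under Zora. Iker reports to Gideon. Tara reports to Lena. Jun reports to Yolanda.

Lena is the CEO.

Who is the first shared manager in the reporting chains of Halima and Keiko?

Gideon

Halima's chain of managers is Elena, Bruno, Bea, Gideon, Lena. Keiko's chain of managers is Uma, Gideon, Lena. The first manager that appears in both chains is Gideon.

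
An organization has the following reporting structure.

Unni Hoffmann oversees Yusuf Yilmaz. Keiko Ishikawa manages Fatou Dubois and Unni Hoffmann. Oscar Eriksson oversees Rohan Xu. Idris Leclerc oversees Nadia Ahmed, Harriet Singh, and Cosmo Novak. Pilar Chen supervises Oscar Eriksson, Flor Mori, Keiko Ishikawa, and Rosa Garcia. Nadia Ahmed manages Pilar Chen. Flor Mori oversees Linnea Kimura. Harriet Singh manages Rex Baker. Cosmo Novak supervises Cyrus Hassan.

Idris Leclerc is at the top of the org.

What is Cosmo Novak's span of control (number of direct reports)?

1

Cosmo Novak directly manages Cyrus Hassan. That is 1 direct report.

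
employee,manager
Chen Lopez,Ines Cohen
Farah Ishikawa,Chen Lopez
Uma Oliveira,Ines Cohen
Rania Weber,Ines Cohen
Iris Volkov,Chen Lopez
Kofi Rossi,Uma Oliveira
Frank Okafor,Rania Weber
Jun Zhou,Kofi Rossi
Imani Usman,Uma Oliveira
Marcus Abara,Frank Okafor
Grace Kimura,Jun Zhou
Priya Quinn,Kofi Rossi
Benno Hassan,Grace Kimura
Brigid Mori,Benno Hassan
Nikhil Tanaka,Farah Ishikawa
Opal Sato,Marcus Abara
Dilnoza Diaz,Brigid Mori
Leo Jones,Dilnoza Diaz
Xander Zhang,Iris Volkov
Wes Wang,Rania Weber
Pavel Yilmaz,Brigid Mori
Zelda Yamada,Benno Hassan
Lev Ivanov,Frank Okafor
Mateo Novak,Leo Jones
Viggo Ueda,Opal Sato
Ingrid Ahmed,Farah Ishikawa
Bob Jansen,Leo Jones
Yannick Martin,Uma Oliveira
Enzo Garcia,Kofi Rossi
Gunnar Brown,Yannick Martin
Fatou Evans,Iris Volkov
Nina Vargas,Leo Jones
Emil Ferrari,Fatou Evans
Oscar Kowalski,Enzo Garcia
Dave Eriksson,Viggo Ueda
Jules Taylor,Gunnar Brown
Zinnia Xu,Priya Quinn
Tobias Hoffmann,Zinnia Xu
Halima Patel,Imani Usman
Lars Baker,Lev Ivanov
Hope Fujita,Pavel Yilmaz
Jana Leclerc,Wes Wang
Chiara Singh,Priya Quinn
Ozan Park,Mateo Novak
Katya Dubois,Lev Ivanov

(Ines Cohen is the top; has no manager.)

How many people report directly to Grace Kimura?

Grace Kimura directly manages Benno Hassan. That is 1 direct report.

1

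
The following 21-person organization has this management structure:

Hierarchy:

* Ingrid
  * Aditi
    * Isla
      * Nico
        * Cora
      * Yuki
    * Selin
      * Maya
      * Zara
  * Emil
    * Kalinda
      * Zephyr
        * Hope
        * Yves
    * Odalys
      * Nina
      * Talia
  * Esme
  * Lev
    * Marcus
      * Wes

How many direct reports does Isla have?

Isla directly manages Nico, Yuki. That is 2 direct reports.

2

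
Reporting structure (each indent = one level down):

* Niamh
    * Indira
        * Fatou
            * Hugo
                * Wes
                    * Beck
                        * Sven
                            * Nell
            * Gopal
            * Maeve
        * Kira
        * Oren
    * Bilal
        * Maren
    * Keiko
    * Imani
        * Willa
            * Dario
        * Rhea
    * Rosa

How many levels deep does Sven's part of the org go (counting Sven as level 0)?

1

The longest chain under Sven runs Sven → Nell, which is 1 level below Sven.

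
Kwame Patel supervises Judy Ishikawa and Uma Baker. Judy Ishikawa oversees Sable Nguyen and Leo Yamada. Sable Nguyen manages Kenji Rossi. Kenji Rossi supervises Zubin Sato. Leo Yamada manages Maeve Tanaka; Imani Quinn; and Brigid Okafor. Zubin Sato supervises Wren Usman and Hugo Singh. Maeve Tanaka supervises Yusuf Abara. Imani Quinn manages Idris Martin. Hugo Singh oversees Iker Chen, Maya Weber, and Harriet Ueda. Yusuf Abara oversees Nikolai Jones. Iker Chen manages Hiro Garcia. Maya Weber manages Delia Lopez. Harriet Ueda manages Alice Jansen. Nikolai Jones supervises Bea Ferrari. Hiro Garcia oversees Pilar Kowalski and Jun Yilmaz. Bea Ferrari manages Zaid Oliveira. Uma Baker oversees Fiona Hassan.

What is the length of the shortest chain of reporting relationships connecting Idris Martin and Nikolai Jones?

5

Idris Martin is 2 levels below Leo Yamada, and Nikolai Jones is 3 levels below Leo Yamada (their lowest common manager). The shortest path runs up from Idris Martin to Leo Yamada and back down to Nikolai Jones: 2 + 3 = 5 links.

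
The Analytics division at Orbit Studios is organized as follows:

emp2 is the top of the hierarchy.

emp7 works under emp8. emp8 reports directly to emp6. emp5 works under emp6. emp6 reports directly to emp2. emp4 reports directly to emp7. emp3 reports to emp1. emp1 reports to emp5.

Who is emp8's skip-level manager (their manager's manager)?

emp2

emp8 reports to emp6, and emp6 reports to emp2. So emp8's skip-level manager is emp2.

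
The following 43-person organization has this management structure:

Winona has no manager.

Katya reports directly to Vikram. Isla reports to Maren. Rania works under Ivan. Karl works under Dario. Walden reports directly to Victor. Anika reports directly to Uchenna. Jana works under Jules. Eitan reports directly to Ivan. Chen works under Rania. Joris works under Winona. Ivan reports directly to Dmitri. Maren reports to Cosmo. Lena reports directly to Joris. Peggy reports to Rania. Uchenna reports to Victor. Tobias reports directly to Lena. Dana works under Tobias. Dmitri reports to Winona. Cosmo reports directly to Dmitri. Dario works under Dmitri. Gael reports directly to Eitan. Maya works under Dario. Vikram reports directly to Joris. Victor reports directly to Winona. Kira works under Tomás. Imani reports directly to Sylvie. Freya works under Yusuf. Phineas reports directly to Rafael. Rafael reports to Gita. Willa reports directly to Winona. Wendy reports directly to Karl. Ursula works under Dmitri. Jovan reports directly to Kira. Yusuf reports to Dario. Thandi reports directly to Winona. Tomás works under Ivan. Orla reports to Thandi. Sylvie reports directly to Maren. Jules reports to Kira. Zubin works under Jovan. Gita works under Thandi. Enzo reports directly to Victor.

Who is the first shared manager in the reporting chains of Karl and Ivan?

Dmitri

Karl's chain of managers is Dario, Dmitri, Winona. Ivan's chain of managers is Dmitri, Winona. The first manager that appears in both chains is Dmitri.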